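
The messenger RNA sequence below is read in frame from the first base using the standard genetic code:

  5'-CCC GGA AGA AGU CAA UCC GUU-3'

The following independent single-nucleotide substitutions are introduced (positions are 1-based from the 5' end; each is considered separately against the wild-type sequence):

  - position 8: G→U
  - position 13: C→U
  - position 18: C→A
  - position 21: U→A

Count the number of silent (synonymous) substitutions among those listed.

Codon 3: AGA (Arg) → AUA (Ile) — missense.
Codon 5: CAA (Gln) → UAA (Stop) — nonsense.
Codon 6: UCC (Ser) → UCA (Ser) — synonymous.
Codon 7: GUU (Val) → GUA (Val) — synonymous.
Synonymous: 2 of 4.

2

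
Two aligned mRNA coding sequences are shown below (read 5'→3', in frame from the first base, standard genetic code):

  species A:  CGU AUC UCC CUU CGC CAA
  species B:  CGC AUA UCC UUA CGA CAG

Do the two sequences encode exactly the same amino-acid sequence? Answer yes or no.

yes

Codon 1: CGU Arg / CGC Arg — synonymous.
Codon 2: AUC Ile / AUA Ile — synonymous.
Codon 3: UCC Ser / UCC Ser — identical.
Codon 4: CUU Leu / UUA Leu — synonymous.
Codon 5: CGC Arg / CGA Arg — synonymous.
Codon 6: CAA Gln / CAG Gln — synonymous.
Nonsynonymous differences: 0 → same protein.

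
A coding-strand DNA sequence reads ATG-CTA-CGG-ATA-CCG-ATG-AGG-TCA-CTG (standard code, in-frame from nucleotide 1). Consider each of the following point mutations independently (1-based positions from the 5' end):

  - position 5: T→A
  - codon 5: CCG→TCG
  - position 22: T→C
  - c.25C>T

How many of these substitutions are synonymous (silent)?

1

Codon 2: CTA (Leu) → CAA (Gln) — missense.
Codon 5: CCG (Pro) → TCG (Ser) — missense.
Codon 8: TCA (Ser) → CCA (Pro) — missense.
Codon 9: CTG (Leu) → TTG (Leu) — synonymous.
Synonymous: 1 of 4.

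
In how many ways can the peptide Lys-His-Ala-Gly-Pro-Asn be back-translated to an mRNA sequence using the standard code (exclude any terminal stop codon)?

Lys: 2 codons.
His: 2 codons.
Ala: 4 codons.
Gly: 4 codons.
Pro: 4 codons.
Asn: 2 codons.
2 × 2 × 4 × 4 × 4 × 2 = 512.

512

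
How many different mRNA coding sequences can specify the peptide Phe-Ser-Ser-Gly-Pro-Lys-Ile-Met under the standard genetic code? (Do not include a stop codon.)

Phe: 2 codons.
Ser: 6 codons.
Ser: 6 codons.
Gly: 4 codons.
Pro: 4 codons.
Lys: 2 codons.
Ile: 3 codons.
Met: 1 codon.
2 × 6 × 6 × 4 × 4 × 2 × 3 × 1 = 6912.

6912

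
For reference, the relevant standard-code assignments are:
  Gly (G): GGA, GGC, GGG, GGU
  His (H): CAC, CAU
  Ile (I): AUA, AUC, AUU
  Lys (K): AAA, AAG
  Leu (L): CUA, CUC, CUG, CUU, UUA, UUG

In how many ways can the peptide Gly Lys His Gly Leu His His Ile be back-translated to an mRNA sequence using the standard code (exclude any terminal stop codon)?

Gly: 4 codons.
Lys: 2 codons.
His: 2 codons.
Gly: 4 codons.
Leu: 6 codons.
His: 2 codons.
His: 2 codons.
Ile: 3 codons.
4 × 2 × 2 × 4 × 6 × 2 × 2 × 3 = 4608.

4608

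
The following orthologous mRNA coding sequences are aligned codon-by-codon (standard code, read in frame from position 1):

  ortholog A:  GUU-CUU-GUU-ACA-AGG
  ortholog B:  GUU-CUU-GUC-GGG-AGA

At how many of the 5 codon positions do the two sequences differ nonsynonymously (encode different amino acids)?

Codon 1: GUU Val / GUU Val — identical.
Codon 2: CUU Leu / CUU Leu — identical.
Codon 3: GUU Val / GUC Val — synonymous.
Codon 4: ACA Thr / GGG Gly — nonsynonymous.
Codon 5: AGG Arg / AGA Arg — synonymous.
Nonsynonymous differences: 1.

1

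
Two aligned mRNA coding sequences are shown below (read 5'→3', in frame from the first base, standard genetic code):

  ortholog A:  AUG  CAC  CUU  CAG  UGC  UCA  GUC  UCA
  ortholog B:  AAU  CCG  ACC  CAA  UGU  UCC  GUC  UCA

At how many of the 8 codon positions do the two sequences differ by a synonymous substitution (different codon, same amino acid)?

Codon 1: AUG Met / AAU Asn — nonsynonymous.
Codon 2: CAC His / CCG Pro — nonsynonymous.
Codon 3: CUU Leu / ACC Thr — nonsynonymous.
Codon 4: CAG Gln / CAA Gln — synonymous.
Codon 5: UGC Cys / UGU Cys — synonymous.
Codon 6: UCA Ser / UCC Ser — synonymous.
Codon 7: GUC Val / GUC Val — identical.
Codon 8: UCA Ser / UCA Ser — identical.
Synonymous differences: 3.

3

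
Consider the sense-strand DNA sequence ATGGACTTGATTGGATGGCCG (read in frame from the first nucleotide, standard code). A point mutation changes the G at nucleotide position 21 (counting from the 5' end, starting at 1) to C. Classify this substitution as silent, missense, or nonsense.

Position 21 falls in codon 7: CCG → Pro.
After the substitution the codon is CCC → Pro.
Both encode Pro, so the change is synonymous.

silent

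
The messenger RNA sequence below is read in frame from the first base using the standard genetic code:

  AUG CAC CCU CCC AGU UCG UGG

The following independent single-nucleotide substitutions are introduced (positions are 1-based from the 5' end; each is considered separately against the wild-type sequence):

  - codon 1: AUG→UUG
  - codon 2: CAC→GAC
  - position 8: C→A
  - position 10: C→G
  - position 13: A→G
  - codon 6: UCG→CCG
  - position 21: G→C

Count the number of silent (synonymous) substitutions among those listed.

Codon 1: AUG (Met) → UUG (Leu) — missense.
Codon 2: CAC (His) → GAC (Asp) — missense.
Codon 3: CCU (Pro) → CAU (His) — missense.
Codon 4: CCC (Pro) → GCC (Ala) — missense.
Codon 5: AGU (Ser) → GGU (Gly) — missense.
Codon 6: UCG (Ser) → CCG (Pro) — missense.
Codon 7: UGG (Trp) → UGC (Cys) — missense.
Synonymous: 0 of 7.

0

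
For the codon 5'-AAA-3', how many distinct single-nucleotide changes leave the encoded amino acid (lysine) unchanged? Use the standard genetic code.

1

Position 1: none → 0 synonymous.
Position 2: none → 0 synonymous.
Position 3: AAG → 1 synonymous.
Total: 0 + 0 + 1 = 1.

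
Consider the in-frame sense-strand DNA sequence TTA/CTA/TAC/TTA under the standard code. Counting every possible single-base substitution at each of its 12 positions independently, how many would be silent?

Codon 1 (TTA, Leu): 2 synonymous substitutions.
Codon 2 (CTA, Leu): 4 synonymous substitutions.
Codon 3 (TAC, Tyr): 1 synonymous substitution.
Codon 4 (TTA, Leu): 2 synonymous substitutions.
Total: 2 + 4 + 1 + 2 = 9.

9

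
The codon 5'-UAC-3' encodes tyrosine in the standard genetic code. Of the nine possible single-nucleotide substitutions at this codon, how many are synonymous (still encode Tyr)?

1

Position 1: none → 0 synonymous.
Position 2: none → 0 synonymous.
Position 3: UAU → 1 synonymous.
Total: 0 + 0 + 1 = 1.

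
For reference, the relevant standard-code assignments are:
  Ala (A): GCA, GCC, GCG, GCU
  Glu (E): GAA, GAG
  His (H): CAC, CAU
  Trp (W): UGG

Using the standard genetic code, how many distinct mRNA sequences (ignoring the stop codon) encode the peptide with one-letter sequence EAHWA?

64

Glu: 2 codons.
Ala: 4 codons.
His: 2 codons.
Trp: 1 codon.
Ala: 4 codons.
2 × 4 × 2 × 1 × 4 = 64.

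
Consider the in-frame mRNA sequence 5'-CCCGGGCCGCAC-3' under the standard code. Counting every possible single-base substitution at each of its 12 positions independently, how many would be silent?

10

Codon 1 (CCC, Pro): 3 synonymous substitutions.
Codon 2 (GGG, Gly): 3 synonymous substitutions.
Codon 3 (CCG, Pro): 3 synonymous substitutions.
Codon 4 (CAC, His): 1 synonymous substitution.
Total: 3 + 3 + 3 + 1 = 10.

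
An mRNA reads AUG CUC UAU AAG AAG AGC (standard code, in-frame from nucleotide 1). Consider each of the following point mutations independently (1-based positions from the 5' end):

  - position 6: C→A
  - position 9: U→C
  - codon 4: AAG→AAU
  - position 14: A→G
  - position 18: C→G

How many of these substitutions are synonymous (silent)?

Codon 2: CUC (Leu) → CUA (Leu) — synonymous.
Codon 3: UAU (Tyr) → UAC (Tyr) — synonymous.
Codon 4: AAG (Lys) → AAU (Asn) — missense.
Codon 5: AAG (Lys) → AGG (Arg) — missense.
Codon 6: AGC (Ser) → AGG (Arg) — missense.
Synonymous: 2 of 5.

2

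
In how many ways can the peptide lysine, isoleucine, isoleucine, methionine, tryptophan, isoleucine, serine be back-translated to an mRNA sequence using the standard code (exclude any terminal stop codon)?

324

Lys: 2 codons.
Ile: 3 codons.
Ile: 3 codons.
Met: 1 codon.
Trp: 1 codon.
Ile: 3 codons.
Ser: 6 codons.
2 × 3 × 3 × 1 × 1 × 3 × 6 = 324.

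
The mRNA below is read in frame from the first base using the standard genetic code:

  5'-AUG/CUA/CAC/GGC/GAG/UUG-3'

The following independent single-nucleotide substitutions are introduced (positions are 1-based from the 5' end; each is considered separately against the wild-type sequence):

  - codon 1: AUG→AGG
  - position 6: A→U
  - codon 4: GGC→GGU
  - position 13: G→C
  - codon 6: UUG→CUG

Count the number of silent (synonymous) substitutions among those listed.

3

Codon 1: AUG (Met) → AGG (Arg) — missense.
Codon 2: CUA (Leu) → CUU (Leu) — synonymous.
Codon 4: GGC (Gly) → GGU (Gly) — synonymous.
Codon 5: GAG (Glu) → CAG (Gln) — missense.
Codon 6: UUG (Leu) → CUG (Leu) — synonymous.
Synonymous: 3 of 5.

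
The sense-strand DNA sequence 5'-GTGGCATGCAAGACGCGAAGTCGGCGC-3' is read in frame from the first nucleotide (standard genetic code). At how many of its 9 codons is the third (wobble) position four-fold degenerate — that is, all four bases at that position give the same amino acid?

6

Codon 1 GTG (Val): third position 4-fold.
Codon 2 GCA (Ala): third position 4-fold.
Codon 3 TGC (Cys): third position 2-fold.
Codon 4 AAG (Lys): third position 2-fold.
Codon 5 ACG (Thr): third position 4-fold.
Codon 6 CGA (Arg): third position 4-fold.
Codon 7 AGT (Ser): third position 2-fold.
Codon 8 CGG (Arg): third position 4-fold.
Codon 9 CGC (Arg): third position 4-fold.
Four-fold degenerate third positions: 6.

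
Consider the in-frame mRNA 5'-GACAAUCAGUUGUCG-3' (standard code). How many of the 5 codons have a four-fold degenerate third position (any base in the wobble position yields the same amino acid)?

1

Codon 1 GAC (Asp): third position 2-fold.
Codon 2 AAU (Asn): third position 2-fold.
Codon 3 CAG (Gln): third position 2-fold.
Codon 4 UUG (Leu): third position 2-fold.
Codon 5 UCG (Ser): third position 4-fold.
Four-fold degenerate third positions: 1.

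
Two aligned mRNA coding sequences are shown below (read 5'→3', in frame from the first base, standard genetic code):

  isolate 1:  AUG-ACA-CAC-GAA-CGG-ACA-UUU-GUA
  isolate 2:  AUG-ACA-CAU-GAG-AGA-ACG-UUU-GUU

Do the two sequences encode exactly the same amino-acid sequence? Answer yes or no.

yes

Codon 1: AUG Met / AUG Met — identical.
Codon 2: ACA Thr / ACA Thr — identical.
Codon 3: CAC His / CAU His — synonymous.
Codon 4: GAA Glu / GAG Glu — synonymous.
Codon 5: CGG Arg / AGA Arg — synonymous.
Codon 6: ACA Thr / ACG Thr — synonymous.
Codon 7: UUU Phe / UUU Phe — identical.
Codon 8: GUA Val / GUU Val — synonymous.
Nonsynonymous differences: 0 → same protein.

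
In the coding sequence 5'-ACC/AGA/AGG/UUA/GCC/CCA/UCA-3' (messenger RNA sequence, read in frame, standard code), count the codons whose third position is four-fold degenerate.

4

Codon 1 ACC (Thr): third position 4-fold.
Codon 2 AGA (Arg): third position 2-fold.
Codon 3 AGG (Arg): third position 2-fold.
Codon 4 UUA (Leu): third position 2-fold.
Codon 5 GCC (Ala): third position 4-fold.
Codon 6 CCA (Pro): third position 4-fold.
Codon 7 UCA (Ser): third position 4-fold.
Four-fold degenerate third positions: 4.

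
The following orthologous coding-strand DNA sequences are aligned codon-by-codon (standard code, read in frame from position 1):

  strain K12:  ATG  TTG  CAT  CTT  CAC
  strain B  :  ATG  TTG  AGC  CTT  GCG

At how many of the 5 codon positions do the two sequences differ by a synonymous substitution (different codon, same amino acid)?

0

Codon 1: ATG Met / ATG Met — identical.
Codon 2: TTG Leu / TTG Leu — identical.
Codon 3: CAT His / AGC Ser — nonsynonymous.
Codon 4: CTT Leu / CTT Leu — identical.
Codon 5: CAC His / GCG Ala — nonsynonymous.
Synonymous differences: 0.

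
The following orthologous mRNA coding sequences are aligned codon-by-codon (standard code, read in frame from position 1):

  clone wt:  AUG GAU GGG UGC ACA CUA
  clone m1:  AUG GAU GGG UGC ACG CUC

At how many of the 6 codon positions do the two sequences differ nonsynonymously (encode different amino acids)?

Codon 1: AUG Met / AUG Met — identical.
Codon 2: GAU Asp / GAU Asp — identical.
Codon 3: GGG Gly / GGG Gly — identical.
Codon 4: UGC Cys / UGC Cys — identical.
Codon 5: ACA Thr / ACG Thr — synonymous.
Codon 6: CUA Leu / CUC Leu — synonymous.
Nonsynonymous differences: 0.

0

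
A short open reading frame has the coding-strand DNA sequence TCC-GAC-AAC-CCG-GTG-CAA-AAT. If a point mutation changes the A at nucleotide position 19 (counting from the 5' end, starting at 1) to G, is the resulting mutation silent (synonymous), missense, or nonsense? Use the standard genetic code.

missense

Position 19 falls in codon 7: AAT → Asn.
After the substitution the codon is GAT → Asp.
Asn ≠ Asp, so this is a missense mutation.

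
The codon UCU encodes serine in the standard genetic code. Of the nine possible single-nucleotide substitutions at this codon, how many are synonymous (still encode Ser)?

Position 1: none → 0 synonymous.
Position 2: none → 0 synonymous.
Position 3: UCC, UCA, UCG → 3 synonymous.
Total: 0 + 0 + 3 = 3.

3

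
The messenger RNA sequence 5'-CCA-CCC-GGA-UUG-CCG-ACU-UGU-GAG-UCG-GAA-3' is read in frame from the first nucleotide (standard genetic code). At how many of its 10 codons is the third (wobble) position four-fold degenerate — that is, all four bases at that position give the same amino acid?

Codon 1 CCA (Pro): third position 4-fold.
Codon 2 CCC (Pro): third position 4-fold.
Codon 3 GGA (Gly): third position 4-fold.
Codon 4 UUG (Leu): third position 2-fold.
Codon 5 CCG (Pro): third position 4-fold.
Codon 6 ACU (Thr): third position 4-fold.
Codon 7 UGU (Cys): third position 2-fold.
Codon 8 GAG (Glu): third position 2-fold.
Codon 9 UCG (Ser): third position 4-fold.
Codon 10 GAA (Glu): third position 2-fold.
Four-fold degenerate third positions: 6.

6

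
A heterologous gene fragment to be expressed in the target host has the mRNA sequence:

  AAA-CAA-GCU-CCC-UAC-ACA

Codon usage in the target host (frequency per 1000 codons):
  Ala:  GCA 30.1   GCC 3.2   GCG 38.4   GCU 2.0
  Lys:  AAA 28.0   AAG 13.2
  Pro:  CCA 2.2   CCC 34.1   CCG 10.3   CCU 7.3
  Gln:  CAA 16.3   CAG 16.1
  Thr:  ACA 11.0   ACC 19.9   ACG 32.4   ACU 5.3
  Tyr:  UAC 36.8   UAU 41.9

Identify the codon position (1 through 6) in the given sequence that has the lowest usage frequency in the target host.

3

Codon 1 AAA (Lys): 28.0 per 1000.
Codon 2 CAA (Gln): 16.3 per 1000.
Codon 3 GCU (Ala): 2.0 per 1000.
Codon 4 CCC (Pro): 34.1 per 1000.
Codon 5 UAC (Tyr): 36.8 per 1000.
Codon 6 ACA (Thr): 11.0 per 1000.
Lowest frequency is 2.0 at codon 3.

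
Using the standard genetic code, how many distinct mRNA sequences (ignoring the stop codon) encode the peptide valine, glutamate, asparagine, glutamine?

Val: 4 codons.
Glu: 2 codons.
Asn: 2 codons.
Gln: 2 codons.
4 × 2 × 2 × 2 = 32.

32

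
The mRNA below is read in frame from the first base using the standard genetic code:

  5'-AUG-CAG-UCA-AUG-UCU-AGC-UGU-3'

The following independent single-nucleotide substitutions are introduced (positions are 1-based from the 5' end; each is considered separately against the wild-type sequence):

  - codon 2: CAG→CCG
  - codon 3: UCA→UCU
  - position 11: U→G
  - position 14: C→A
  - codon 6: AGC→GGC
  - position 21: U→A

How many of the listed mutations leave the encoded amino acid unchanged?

Codon 2: CAG (Gln) → CCG (Pro) — missense.
Codon 3: UCA (Ser) → UCU (Ser) — synonymous.
Codon 4: AUG (Met) → AGG (Arg) — missense.
Codon 5: UCU (Ser) → UAU (Tyr) — missense.
Codon 6: AGC (Ser) → GGC (Gly) — missense.
Codon 7: UGU (Cys) → UGA (Stop) — nonsense.
Synonymous: 1 of 6.

1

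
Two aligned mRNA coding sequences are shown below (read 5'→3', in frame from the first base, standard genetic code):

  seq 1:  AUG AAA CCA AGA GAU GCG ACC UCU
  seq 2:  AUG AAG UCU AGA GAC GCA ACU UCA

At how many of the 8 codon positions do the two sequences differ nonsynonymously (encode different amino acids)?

1

Codon 1: AUG Met / AUG Met — identical.
Codon 2: AAA Lys / AAG Lys — synonymous.
Codon 3: CCA Pro / UCU Ser — nonsynonymous.
Codon 4: AGA Arg / AGA Arg — identical.
Codon 5: GAU Asp / GAC Asp — synonymous.
Codon 6: GCG Ala / GCA Ala — synonymous.
Codon 7: ACC Thr / ACU Thr — synonymous.
Codon 8: UCU Ser / UCA Ser — synonymous.
Nonsynonymous differences: 1.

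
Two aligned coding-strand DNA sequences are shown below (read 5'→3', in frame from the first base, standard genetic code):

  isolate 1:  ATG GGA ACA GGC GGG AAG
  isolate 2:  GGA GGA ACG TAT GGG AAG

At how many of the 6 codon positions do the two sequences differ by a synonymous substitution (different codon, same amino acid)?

Codon 1: ATG Met / GGA Gly — nonsynonymous.
Codon 2: GGA Gly / GGA Gly — identical.
Codon 3: ACA Thr / ACG Thr — synonymous.
Codon 4: GGC Gly / TAT Tyr — nonsynonymous.
Codon 5: GGG Gly / GGG Gly — identical.
Codon 6: AAG Lys / AAG Lys — identical.
Synonymous differences: 1.

1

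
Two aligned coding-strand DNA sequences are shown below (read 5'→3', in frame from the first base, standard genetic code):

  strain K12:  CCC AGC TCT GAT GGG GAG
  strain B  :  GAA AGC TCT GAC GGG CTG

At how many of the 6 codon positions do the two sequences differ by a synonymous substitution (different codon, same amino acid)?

Codon 1: CCC Pro / GAA Glu — nonsynonymous.
Codon 2: AGC Ser / AGC Ser — identical.
Codon 3: TCT Ser / TCT Ser — identical.
Codon 4: GAT Asp / GAC Asp — synonymous.
Codon 5: GGG Gly / GGG Gly — identical.
Codon 6: GAG Glu / CTG Leu — nonsynonymous.
Synonymous differences: 1.

1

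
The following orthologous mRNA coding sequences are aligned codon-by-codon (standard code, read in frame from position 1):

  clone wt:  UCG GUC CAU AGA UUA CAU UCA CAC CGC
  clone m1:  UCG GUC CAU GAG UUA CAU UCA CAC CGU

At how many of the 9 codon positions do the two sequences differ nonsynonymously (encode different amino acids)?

1

Codon 1: UCG Ser / UCG Ser — identical.
Codon 2: GUC Val / GUC Val — identical.
Codon 3: CAU His / CAU His — identical.
Codon 4: AGA Arg / GAG Glu — nonsynonymous.
Codon 5: UUA Leu / UUA Leu — identical.
Codon 6: CAU His / CAU His — identical.
Codon 7: UCA Ser / UCA Ser — identical.
Codon 8: CAC His / CAC His — identical.
Codon 9: CGC Arg / CGU Arg — synonymous.
Nonsynonymous differences: 1.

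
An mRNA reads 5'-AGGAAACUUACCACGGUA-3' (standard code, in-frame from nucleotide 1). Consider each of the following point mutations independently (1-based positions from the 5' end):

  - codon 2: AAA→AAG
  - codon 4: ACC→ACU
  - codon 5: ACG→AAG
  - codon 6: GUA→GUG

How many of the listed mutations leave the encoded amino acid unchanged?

3

Codon 2: AAA (Lys) → AAG (Lys) — synonymous.
Codon 4: ACC (Thr) → ACU (Thr) — synonymous.
Codon 5: ACG (Thr) → AAG (Lys) — missense.
Codon 6: GUA (Val) → GUG (Val) — synonymous.
Synonymous: 3 of 4.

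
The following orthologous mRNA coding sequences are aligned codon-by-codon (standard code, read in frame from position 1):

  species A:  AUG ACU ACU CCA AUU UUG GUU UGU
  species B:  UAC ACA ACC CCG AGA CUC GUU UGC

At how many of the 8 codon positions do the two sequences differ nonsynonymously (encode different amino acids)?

Codon 1: AUG Met / UAC Tyr — nonsynonymous.
Codon 2: ACU Thr / ACA Thr — synonymous.
Codon 3: ACU Thr / ACC Thr — synonymous.
Codon 4: CCA Pro / CCG Pro — synonymous.
Codon 5: AUU Ile / AGA Arg — nonsynonymous.
Codon 6: UUG Leu / CUC Leu — synonymous.
Codon 7: GUU Val / GUU Val — identical.
Codon 8: UGU Cys / UGC Cys — synonymous.
Nonsynonymous differences: 2.

2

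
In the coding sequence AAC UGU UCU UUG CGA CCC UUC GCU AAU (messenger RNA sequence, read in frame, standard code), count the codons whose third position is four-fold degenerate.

4

Codon 1 AAC (Asn): third position 2-fold.
Codon 2 UGU (Cys): third position 2-fold.
Codon 3 UCU (Ser): third position 4-fold.
Codon 4 UUG (Leu): third position 2-fold.
Codon 5 CGA (Arg): third position 4-fold.
Codon 6 CCC (Pro): third position 4-fold.
Codon 7 UUC (Phe): third position 2-fold.
Codon 8 GCU (Ala): third position 4-fold.
Codon 9 AAU (Asn): third position 2-fold.
Four-fold degenerate third positions: 4.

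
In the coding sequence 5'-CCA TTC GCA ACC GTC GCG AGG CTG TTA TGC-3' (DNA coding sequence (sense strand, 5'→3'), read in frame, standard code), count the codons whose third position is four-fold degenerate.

Codon 1 CCA (Pro): third position 4-fold.
Codon 2 TTC (Phe): third position 2-fold.
Codon 3 GCA (Ala): third position 4-fold.
Codon 4 ACC (Thr): third position 4-fold.
Codon 5 GTC (Val): third position 4-fold.
Codon 6 GCG (Ala): third position 4-fold.
Codon 7 AGG (Arg): third position 2-fold.
Codon 8 CTG (Leu): third position 4-fold.
Codon 9 TTA (Leu): third position 2-fold.
Codon 10 TGC (Cys): third position 2-fold.
Four-fold degenerate third positions: 6.

6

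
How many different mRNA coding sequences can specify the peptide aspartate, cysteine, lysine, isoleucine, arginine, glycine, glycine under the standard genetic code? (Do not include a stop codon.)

Asp: 2 codons.
Cys: 2 codons.
Lys: 2 codons.
Ile: 3 codons.
Arg: 6 codons.
Gly: 4 codons.
Gly: 4 codons.
2 × 2 × 2 × 3 × 6 × 4 × 4 = 2304.

2304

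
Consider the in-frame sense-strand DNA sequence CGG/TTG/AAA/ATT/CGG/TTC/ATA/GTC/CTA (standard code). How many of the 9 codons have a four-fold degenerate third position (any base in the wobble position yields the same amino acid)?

Codon 1 CGG (Arg): third position 4-fold.
Codon 2 TTG (Leu): third position 2-fold.
Codon 3 AAA (Lys): third position 2-fold.
Codon 4 ATT (Ile): third position 3-fold.
Codon 5 CGG (Arg): third position 4-fold.
Codon 6 TTC (Phe): third position 2-fold.
Codon 7 ATA (Ile): third position 3-fold.
Codon 8 GTC (Val): third position 4-fold.
Codon 9 CTA (Leu): third position 4-fold.
Four-fold degenerate third positions: 4.

4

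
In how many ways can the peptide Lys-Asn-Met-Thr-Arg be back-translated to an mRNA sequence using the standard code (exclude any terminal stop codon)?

96

Lys: 2 codons.
Asn: 2 codons.
Met: 1 codon.
Thr: 4 codons.
Arg: 6 codons.
2 × 2 × 1 × 4 × 6 = 96.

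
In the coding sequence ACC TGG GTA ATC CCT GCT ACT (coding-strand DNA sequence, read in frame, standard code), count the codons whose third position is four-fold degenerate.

5

Codon 1 ACC (Thr): third position 4-fold.
Codon 2 TGG (Trp): third position 1-fold.
Codon 3 GTA (Val): third position 4-fold.
Codon 4 ATC (Ile): third position 3-fold.
Codon 5 CCT (Pro): third position 4-fold.
Codon 6 GCT (Ala): third position 4-fold.
Codon 7 ACT (Thr): third position 4-fold.
Four-fold degenerate third positions: 5.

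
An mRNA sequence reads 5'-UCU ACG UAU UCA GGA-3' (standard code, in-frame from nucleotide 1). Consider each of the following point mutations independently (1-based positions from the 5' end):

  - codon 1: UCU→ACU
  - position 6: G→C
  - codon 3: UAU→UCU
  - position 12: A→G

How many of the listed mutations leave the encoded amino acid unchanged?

Codon 1: UCU (Ser) → ACU (Thr) — missense.
Codon 2: ACG (Thr) → ACC (Thr) — synonymous.
Codon 3: UAU (Tyr) → UCU (Ser) — missense.
Codon 4: UCA (Ser) → UCG (Ser) — synonymous.
Synonymous: 2 of 4.

2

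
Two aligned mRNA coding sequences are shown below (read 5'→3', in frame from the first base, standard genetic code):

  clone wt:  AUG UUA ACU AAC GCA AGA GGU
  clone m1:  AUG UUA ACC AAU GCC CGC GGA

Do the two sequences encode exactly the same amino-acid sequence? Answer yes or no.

yes

Codon 1: AUG Met / AUG Met — identical.
Codon 2: UUA Leu / UUA Leu — identical.
Codon 3: ACU Thr / ACC Thr — synonymous.
Codon 4: AAC Asn / AAU Asn — synonymous.
Codon 5: GCA Ala / GCC Ala — synonymous.
Codon 6: AGA Arg / CGC Arg — synonymous.
Codon 7: GGU Gly / GGA Gly — synonymous.
Nonsynonymous differences: 0 → same protein.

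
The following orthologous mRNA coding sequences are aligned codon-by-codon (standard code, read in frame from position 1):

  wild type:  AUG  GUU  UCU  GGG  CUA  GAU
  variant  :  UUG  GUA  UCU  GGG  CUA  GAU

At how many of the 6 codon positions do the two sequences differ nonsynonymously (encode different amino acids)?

1

Codon 1: AUG Met / UUG Leu — nonsynonymous.
Codon 2: GUU Val / GUA Val — synonymous.
Codon 3: UCU Ser / UCU Ser — identical.
Codon 4: GGG Gly / GGG Gly — identical.
Codon 5: CUA Leu / CUA Leu — identical.
Codon 6: GAU Asp / GAU Asp — identical.
Nonsynonymous differences: 1.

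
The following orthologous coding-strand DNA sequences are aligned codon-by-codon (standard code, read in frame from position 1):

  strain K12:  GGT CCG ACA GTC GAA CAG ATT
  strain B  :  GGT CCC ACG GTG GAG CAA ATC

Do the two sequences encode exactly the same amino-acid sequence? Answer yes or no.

Codon 1: GGT Gly / GGT Gly — identical.
Codon 2: CCG Pro / CCC Pro — synonymous.
Codon 3: ACA Thr / ACG Thr — synonymous.
Codon 4: GTC Val / GTG Val — synonymous.
Codon 5: GAA Glu / GAG Glu — synonymous.
Codon 6: CAG Gln / CAA Gln — synonymous.
Codon 7: ATT Ile / ATC Ile — synonymous.
Nonsynonymous differences: 0 → same protein.

yes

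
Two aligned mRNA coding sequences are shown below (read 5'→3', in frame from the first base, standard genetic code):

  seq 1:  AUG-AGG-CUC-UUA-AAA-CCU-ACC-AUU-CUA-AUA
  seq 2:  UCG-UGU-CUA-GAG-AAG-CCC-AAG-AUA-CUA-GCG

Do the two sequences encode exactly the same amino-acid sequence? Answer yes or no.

Codon 1: AUG Met / UCG Ser — nonsynonymous.
Codon 2: AGG Arg / UGU Cys — nonsynonymous.
Codon 3: CUC Leu / CUA Leu — synonymous.
Codon 4: UUA Leu / GAG Glu — nonsynonymous.
Codon 5: AAA Lys / AAG Lys — synonymous.
Codon 6: CCU Pro / CCC Pro — synonymous.
Codon 7: ACC Thr / AAG Lys — nonsynonymous.
Codon 8: AUU Ile / AUA Ile — synonymous.
Codon 9: CUA Leu / CUA Leu — identical.
Codon 10: AUA Ile / GCG Ala — nonsynonymous.
Nonsynonymous differences: 5 → different protein.

no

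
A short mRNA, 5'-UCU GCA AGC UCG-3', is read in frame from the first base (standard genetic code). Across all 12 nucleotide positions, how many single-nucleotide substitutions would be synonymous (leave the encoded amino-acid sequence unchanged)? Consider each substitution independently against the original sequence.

Codon 1 (UCU, Ser): 3 synonymous substitutions.
Codon 2 (GCA, Ala): 3 synonymous substitutions.
Codon 3 (AGC, Ser): 1 synonymous substitution.
Codon 4 (UCG, Ser): 3 synonymous substitutions.
Total: 3 + 3 + 1 + 3 = 10.

10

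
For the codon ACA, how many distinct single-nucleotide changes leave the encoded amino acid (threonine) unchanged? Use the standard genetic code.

3

Position 1: none → 0 synonymous.
Position 2: none → 0 synonymous.
Position 3: ACU, ACC, ACG → 3 synonymous.
Total: 0 + 0 + 3 = 3.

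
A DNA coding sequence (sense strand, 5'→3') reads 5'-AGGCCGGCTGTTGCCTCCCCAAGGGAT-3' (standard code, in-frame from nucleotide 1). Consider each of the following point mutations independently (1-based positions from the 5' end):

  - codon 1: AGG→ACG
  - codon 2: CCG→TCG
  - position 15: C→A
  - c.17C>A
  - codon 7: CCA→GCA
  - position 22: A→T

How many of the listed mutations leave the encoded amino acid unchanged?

1

Codon 1: AGG (Arg) → ACG (Thr) — missense.
Codon 2: CCG (Pro) → TCG (Ser) — missense.
Codon 5: GCC (Ala) → GCA (Ala) — synonymous.
Codon 6: TCC (Ser) → TAC (Tyr) — missense.
Codon 7: CCA (Pro) → GCA (Ala) — missense.
Codon 8: AGG (Arg) → TGG (Trp) — missense.
Synonymous: 1 of 6.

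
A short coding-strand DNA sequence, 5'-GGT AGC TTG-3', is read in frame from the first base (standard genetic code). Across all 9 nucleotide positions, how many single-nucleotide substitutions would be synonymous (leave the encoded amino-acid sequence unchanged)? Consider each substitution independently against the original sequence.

6

Codon 1 (GGT, Gly): 3 synonymous substitutions.
Codon 2 (AGC, Ser): 1 synonymous substitution.
Codon 3 (TTG, Leu): 2 synonymous substitutions.
Total: 3 + 1 + 2 = 6.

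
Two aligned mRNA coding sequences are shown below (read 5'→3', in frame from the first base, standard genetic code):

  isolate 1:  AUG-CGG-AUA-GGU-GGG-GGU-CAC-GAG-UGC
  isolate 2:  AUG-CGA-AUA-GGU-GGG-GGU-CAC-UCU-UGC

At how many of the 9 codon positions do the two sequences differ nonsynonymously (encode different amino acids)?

Codon 1: AUG Met / AUG Met — identical.
Codon 2: CGG Arg / CGA Arg — synonymous.
Codon 3: AUA Ile / AUA Ile — identical.
Codon 4: GGU Gly / GGU Gly — identical.
Codon 5: GGG Gly / GGG Gly — identical.
Codon 6: GGU Gly / GGU Gly — identical.
Codon 7: CAC His / CAC His — identical.
Codon 8: GAG Glu / UCU Ser — nonsynonymous.
Codon 9: UGC Cys / UGC Cys — identical.
Nonsynonymous differences: 1.

1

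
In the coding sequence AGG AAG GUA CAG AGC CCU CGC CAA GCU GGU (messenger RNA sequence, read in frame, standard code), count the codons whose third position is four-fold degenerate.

Codon 1 AGG (Arg): third position 2-fold.
Codon 2 AAG (Lys): third position 2-fold.
Codon 3 GUA (Val): third position 4-fold.
Codon 4 CAG (Gln): third position 2-fold.
Codon 5 AGC (Ser): third position 2-fold.
Codon 6 CCU (Pro): third position 4-fold.
Codon 7 CGC (Arg): third position 4-fold.
Codon 8 CAA (Gln): third position 2-fold.
Codon 9 GCU (Ala): third position 4-fold.
Codon 10 GGU (Gly): third position 4-fold.
Four-fold degenerate third positions: 5.

5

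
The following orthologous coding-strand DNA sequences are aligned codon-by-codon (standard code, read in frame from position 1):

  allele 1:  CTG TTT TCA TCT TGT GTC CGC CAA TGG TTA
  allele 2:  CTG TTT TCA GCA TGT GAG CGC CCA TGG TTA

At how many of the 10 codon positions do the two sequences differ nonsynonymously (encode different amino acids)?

Codon 1: CTG Leu / CTG Leu — identical.
Codon 2: TTT Phe / TTT Phe — identical.
Codon 3: TCA Ser / TCA Ser — identical.
Codon 4: TCT Ser / GCA Ala — nonsynonymous.
Codon 5: TGT Cys / TGT Cys — identical.
Codon 6: GTC Val / GAG Glu — nonsynonymous.
Codon 7: CGC Arg / CGC Arg — identical.
Codon 8: CAA Gln / CCA Pro — nonsynonymous.
Codon 9: TGG Trp / TGG Trp — identical.
Codon 10: TTA Leu / TTA Leu — identical.
Nonsynonymous differences: 3.

3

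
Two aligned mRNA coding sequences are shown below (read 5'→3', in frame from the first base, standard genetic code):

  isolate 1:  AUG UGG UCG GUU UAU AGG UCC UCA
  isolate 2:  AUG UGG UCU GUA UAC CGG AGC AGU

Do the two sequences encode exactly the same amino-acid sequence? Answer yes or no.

Codon 1: AUG Met / AUG Met — identical.
Codon 2: UGG Trp / UGG Trp — identical.
Codon 3: UCG Ser / UCU Ser — synonymous.
Codon 4: GUU Val / GUA Val — synonymous.
Codon 5: UAU Tyr / UAC Tyr — synonymous.
Codon 6: AGG Arg / CGG Arg — synonymous.
Codon 7: UCC Ser / AGC Ser — synonymous.
Codon 8: UCA Ser / AGU Ser — synonymous.
Nonsynonymous differences: 0 → same protein.

yes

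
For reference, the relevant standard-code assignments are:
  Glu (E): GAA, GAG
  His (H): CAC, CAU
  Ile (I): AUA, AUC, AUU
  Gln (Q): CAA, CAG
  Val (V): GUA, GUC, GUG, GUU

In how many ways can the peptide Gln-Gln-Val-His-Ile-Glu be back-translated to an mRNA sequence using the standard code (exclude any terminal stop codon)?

192

Gln: 2 codons.
Gln: 2 codons.
Val: 4 codons.
His: 2 codons.
Ile: 3 codons.
Glu: 2 codons.
2 × 2 × 4 × 2 × 3 × 2 = 192.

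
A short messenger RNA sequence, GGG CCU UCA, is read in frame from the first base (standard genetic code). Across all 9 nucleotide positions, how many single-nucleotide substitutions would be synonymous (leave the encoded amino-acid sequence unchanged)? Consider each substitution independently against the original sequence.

9

Codon 1 (GGG, Gly): 3 synonymous substitutions.
Codon 2 (CCU, Pro): 3 synonymous substitutions.
Codon 3 (UCA, Ser): 3 synonymous substitutions.
Total: 3 + 3 + 3 = 9.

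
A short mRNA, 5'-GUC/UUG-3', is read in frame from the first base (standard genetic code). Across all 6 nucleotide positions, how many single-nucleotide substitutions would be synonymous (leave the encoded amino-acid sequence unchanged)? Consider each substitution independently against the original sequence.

5

Codon 1 (GUC, Val): 3 synonymous substitutions.
Codon 2 (UUG, Leu): 2 synonymous substitutions.
Total: 3 + 2 = 5.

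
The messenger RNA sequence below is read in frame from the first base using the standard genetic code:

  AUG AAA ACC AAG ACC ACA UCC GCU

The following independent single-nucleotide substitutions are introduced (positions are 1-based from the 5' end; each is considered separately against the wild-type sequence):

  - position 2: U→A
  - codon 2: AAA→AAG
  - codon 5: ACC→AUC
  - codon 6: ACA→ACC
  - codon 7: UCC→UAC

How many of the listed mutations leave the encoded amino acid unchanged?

2

Codon 1: AUG (Met) → AAG (Lys) — missense.
Codon 2: AAA (Lys) → AAG (Lys) — synonymous.
Codon 5: ACC (Thr) → AUC (Ile) — missense.
Codon 6: ACA (Thr) → ACC (Thr) — synonymous.
Codon 7: UCC (Ser) → UAC (Tyr) — missense.
Synonymous: 2 of 5.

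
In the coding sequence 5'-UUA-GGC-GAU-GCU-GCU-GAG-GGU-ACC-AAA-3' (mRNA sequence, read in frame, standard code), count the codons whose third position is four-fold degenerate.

Codon 1 UUA (Leu): third position 2-fold.
Codon 2 GGC (Gly): third position 4-fold.
Codon 3 GAU (Asp): third position 2-fold.
Codon 4 GCU (Ala): third position 4-fold.
Codon 5 GCU (Ala): third position 4-fold.
Codon 6 GAG (Glu): third position 2-fold.
Codon 7 GGU (Gly): third position 4-fold.
Codon 8 ACC (Thr): third position 4-fold.
Codon 9 AAA (Lys): third position 2-fold.
Four-fold degenerate third positions: 5.

5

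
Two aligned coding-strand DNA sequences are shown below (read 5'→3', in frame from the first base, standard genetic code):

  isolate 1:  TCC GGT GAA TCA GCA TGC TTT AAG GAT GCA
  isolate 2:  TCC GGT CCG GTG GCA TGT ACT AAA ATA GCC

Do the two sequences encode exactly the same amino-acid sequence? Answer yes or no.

Codon 1: TCC Ser / TCC Ser — identical.
Codon 2: GGT Gly / GGT Gly — identical.
Codon 3: GAA Glu / CCG Pro — nonsynonymous.
Codon 4: TCA Ser / GTG Val — nonsynonymous.
Codon 5: GCA Ala / GCA Ala — identical.
Codon 6: TGC Cys / TGT Cys — synonymous.
Codon 7: TTT Phe / ACT Thr — nonsynonymous.
Codon 8: AAG Lys / AAA Lys — synonymous.
Codon 9: GAT Asp / ATA Ile — nonsynonymous.
Codon 10: GCA Ala / GCC Ala — synonymous.
Nonsynonymous differences: 4 → different protein.

no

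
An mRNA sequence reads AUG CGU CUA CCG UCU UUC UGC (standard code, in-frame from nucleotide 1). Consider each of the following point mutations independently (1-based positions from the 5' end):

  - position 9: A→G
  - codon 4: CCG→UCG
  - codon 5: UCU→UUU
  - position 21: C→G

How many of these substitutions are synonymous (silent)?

Codon 3: CUA (Leu) → CUG (Leu) — synonymous.
Codon 4: CCG (Pro) → UCG (Ser) — missense.
Codon 5: UCU (Ser) → UUU (Phe) — missense.
Codon 7: UGC (Cys) → UGG (Trp) — missense.
Synonymous: 1 of 4.

1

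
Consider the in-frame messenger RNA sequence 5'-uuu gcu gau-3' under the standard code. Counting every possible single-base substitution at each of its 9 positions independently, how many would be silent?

5

Codon 1 (UUU, Phe): 1 synonymous substitution.
Codon 2 (GCU, Ala): 3 synonymous substitutions.
Codon 3 (GAU, Asp): 1 synonymous substitution.
Total: 1 + 3 + 1 = 5.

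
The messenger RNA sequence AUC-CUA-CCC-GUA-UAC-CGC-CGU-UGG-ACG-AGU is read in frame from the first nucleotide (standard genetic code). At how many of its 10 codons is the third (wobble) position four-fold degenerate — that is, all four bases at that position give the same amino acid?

Codon 1 AUC (Ile): third position 3-fold.
Codon 2 CUA (Leu): third position 4-fold.
Codon 3 CCC (Pro): third position 4-fold.
Codon 4 GUA (Val): third position 4-fold.
Codon 5 UAC (Tyr): third position 2-fold.
Codon 6 CGC (Arg): third position 4-fold.
Codon 7 CGU (Arg): third position 4-fold.
Codon 8 UGG (Trp): third position 1-fold.
Codon 9 ACG (Thr): third position 4-fold.
Codon 10 AGU (Ser): third position 2-fold.
Four-fold degenerate third positions: 6.

6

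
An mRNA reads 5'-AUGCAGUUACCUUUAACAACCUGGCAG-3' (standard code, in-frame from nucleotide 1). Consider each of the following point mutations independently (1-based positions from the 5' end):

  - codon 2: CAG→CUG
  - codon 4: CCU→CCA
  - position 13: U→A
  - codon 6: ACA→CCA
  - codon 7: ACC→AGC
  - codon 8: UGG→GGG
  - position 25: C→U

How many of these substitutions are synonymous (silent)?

Codon 2: CAG (Gln) → CUG (Leu) — missense.
Codon 4: CCU (Pro) → CCA (Pro) — synonymous.
Codon 5: UUA (Leu) → AUA (Ile) — missense.
Codon 6: ACA (Thr) → CCA (Pro) — missense.
Codon 7: ACC (Thr) → AGC (Ser) — missense.
Codon 8: UGG (Trp) → GGG (Gly) — missense.
Codon 9: CAG (Gln) → UAG (Stop) — nonsense.
Synonymous: 1 of 7.

1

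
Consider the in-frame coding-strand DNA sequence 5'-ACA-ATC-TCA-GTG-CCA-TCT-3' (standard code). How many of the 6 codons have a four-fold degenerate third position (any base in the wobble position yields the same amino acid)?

5

Codon 1 ACA (Thr): third position 4-fold.
Codon 2 ATC (Ile): third position 3-fold.
Codon 3 TCA (Ser): third position 4-fold.
Codon 4 GTG (Val): third position 4-fold.
Codon 5 CCA (Pro): third position 4-fold.
Codon 6 TCT (Ser): third position 4-fold.
Four-fold degenerate third positions: 5.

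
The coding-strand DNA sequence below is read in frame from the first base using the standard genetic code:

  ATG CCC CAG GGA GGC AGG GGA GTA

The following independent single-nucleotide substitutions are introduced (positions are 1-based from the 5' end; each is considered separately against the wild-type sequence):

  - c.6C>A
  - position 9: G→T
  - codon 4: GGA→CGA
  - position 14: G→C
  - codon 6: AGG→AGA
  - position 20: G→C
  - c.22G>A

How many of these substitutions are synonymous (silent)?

2

Codon 2: CCC (Pro) → CCA (Pro) — synonymous.
Codon 3: CAG (Gln) → CAT (His) — missense.
Codon 4: GGA (Gly) → CGA (Arg) — missense.
Codon 5: GGC (Gly) → GCC (Ala) — missense.
Codon 6: AGG (Arg) → AGA (Arg) — synonymous.
Codon 7: GGA (Gly) → GCA (Ala) — missense.
Codon 8: GTA (Val) → ATA (Ile) — missense.
Synonymous: 2 of 7.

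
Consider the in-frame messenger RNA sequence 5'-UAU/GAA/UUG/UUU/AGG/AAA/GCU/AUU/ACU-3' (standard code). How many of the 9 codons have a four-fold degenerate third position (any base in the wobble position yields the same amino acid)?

Codon 1 UAU (Tyr): third position 2-fold.
Codon 2 GAA (Glu): third position 2-fold.
Codon 3 UUG (Leu): third position 2-fold.
Codon 4 UUU (Phe): third position 2-fold.
Codon 5 AGG (Arg): third position 2-fold.
Codon 6 AAA (Lys): third position 2-fold.
Codon 7 GCU (Ala): third position 4-fold.
Codon 8 AUU (Ile): third position 3-fold.
Codon 9 ACU (Thr): third position 4-fold.
Four-fold degenerate third positions: 2.

2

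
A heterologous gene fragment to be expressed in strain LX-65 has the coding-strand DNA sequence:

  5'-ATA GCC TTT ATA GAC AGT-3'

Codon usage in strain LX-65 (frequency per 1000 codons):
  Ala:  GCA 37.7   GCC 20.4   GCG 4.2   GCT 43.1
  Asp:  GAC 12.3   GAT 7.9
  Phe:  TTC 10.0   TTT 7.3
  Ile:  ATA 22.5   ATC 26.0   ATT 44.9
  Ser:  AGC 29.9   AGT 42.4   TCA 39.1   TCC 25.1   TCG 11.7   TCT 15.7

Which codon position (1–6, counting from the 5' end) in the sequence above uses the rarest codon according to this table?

Codon 1 ATA (Ile): 22.5 per 1000.
Codon 2 GCC (Ala): 20.4 per 1000.
Codon 3 TTT (Phe): 7.3 per 1000.
Codon 4 ATA (Ile): 22.5 per 1000.
Codon 5 GAC (Asp): 12.3 per 1000.
Codon 6 AGT (Ser): 42.4 per 1000.
Lowest frequency is 7.3 at codon 3.

3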